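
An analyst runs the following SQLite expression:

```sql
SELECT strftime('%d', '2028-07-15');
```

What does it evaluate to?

15

`%d` extracts the 2-digit day of month: 15.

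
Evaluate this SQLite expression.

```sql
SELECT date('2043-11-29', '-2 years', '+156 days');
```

Adding -2 years to 2043-11-29 gives 2041-11-29.
Applying '+156 days' to 2041-11-29: counting 156 days forward gives 2042-05-04.

2042-05-04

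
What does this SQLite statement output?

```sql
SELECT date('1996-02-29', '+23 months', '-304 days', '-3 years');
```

Adding +23 months to 1996-02-29 gives 1998-01-29.
Applying '-304 days' to 1998-01-29: counting 304 days back gives 1997-03-31.
Adding -3 years to 1997-03-31 gives 1994-03-31.

1994-03-31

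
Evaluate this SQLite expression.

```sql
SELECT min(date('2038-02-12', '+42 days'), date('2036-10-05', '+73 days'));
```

date('2038-02-12', '+42 days') → 2038-03-26.
date('2036-10-05', '+73 days') → 2036-12-17.
Earlier of the two is 2036-12-17.

2036-12-17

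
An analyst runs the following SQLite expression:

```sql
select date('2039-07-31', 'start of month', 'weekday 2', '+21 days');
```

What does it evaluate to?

2039-07-26

`start of month` rewinds 2039-07-31 to 2039-07-01.
`weekday 2` advances to the next Tuesday; 2039-07-01 is a Friday, so it moves forward to 2039-07-05.
Advancing 21 more days within July lands on 2039-07-26.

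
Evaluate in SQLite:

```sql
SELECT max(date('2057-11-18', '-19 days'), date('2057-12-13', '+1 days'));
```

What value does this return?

2057-12-14

date('2057-11-18', '-19 days') → 2057-10-30.
date('2057-12-13', '+1 days') → 2057-12-14.
Later of the two is 2057-12-14.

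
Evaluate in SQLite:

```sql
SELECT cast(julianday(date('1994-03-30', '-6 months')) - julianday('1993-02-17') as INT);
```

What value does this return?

Adding -6 months to 1994-03-30 gives 1993-09-30.
11 days remain in February 1993 after the 17th (28 − 17).
Full months from March 1993 through August 1993 contribute their day counts.
Then 30 days into September 1993.
Total: 11 + 31 + 30 + 31 + 30 + 31 + 31 + 30 = 225.

225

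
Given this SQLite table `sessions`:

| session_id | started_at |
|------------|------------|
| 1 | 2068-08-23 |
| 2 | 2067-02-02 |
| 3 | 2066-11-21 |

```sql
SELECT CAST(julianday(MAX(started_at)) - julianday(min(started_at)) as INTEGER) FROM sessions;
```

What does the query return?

641

MIN = 2066-11-21, MAX = 2068-08-23.
9 days remain in November 2066 after the 21st (30 − 21).
Full months from December 2066 through July 2068 contribute their day counts.
Then 23 days into August 2068.
Total: 9 + 31 + 31 + 28 + 31 + 30 + 31 + 30 + 31 + 31 + 30 + 31 + 30 + 31 + 31 + 29 + 31 + 30 + 31 + 30 + 31 + 23 = 641.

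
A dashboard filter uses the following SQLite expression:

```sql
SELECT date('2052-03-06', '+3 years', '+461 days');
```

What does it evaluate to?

2056-06-09

Adding +3 years to 2052-03-06 gives 2055-03-06.
Applying '+461 days' to 2055-03-06: counting 461 days forward gives 2056-06-09.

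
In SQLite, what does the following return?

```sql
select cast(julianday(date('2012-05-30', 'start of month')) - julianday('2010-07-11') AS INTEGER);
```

660

`start of month` rewinds 2012-05-30 to 2012-05-01.
20 days remain in July 2010 after the 11th (31 − 11).
Full months from August 2010 through April 2012 contribute their day counts.
Then 1 day into May 2012.
Total: 20 + 31 + 30 + 31 + 30 + 31 + 31 + 28 + 31 + 30 + 31 + 30 + 31 + 31 + 30 + 31 + 30 + 31 + 31 + 29 + 31 + 30 + 1 = 660.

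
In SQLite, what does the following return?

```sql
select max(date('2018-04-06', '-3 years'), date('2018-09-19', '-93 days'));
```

date('2018-04-06', '-3 years') → 2015-04-06.
date('2018-09-19', '-93 days') → 2018-06-18.
Later of the two is 2018-06-18.

2018-06-18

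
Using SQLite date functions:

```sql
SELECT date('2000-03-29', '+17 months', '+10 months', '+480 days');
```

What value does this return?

Adding +17 months to 2000-03-29 gives 2001-08-29.
Adding +10 months to 2001-08-29 gives 2002-06-29.
Applying '+480 days' to 2002-06-29: counting 480 days forward gives 2003-10-22.

2003-10-22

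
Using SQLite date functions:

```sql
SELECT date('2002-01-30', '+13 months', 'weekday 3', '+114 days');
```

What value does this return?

2003-06-27

Adding +13 months to 2002-01-30 targets 2003-02-30. February 2003 has only 28 days, so SQLite normalizes the 2-day overflow forward to 2003-03-02.
`weekday 3` advances to the next Wednesday; 2003-03-02 is a Sunday, so it moves forward to 2003-03-05.
Applying '+114 days' to 2003-03-05: counting 114 days forward gives 2003-06-27.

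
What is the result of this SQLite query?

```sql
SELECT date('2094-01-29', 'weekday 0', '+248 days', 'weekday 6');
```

`weekday 0` advances to the next Sunday; 2094-01-29 is a Friday, so it moves forward to 2094-01-31.
Applying '+248 days' to 2094-01-31: counting 248 days forward gives 2094-10-06.
`weekday 6` advances to the next Saturday; 2094-10-06 is a Wednesday, so it moves forward to 2094-10-09.

2094-10-09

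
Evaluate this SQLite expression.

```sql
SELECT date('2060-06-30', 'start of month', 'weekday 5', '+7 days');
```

`start of month` rewinds 2060-06-30 to 2060-06-01.
`weekday 5` advances to the next Friday; 2060-06-01 is a Tuesday, so it moves forward to 2060-06-04.
Advancing 7 more days within June lands on 2060-06-11.

2060-06-11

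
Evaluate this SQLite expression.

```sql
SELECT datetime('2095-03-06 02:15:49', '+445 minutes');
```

445 minutes = 7h 25m; +445 minutes from 2095-03-06 02:15:49 is 2095-03-06 09:40:49.

2095-03-06 09:40:49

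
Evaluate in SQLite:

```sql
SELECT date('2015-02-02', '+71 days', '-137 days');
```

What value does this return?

Applying '+71 days' to 2015-02-02: counting 71 days forward gives 2015-04-14.
Applying '-137 days' to 2015-04-14: counting 137 days back gives 2014-11-28.

2014-11-28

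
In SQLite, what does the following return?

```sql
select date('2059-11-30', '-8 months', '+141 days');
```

Adding -8 months to 2059-11-30 gives 2059-03-30.
Applying '+141 days' to 2059-03-30: counting 141 days forward gives 2059-08-18.

2059-08-18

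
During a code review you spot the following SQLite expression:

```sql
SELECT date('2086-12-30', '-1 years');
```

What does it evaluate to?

Adding -1 year to 2086-12-30 gives 2085-12-30.

2085-12-30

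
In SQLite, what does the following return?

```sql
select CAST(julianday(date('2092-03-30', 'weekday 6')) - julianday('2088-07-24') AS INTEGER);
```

1351

`weekday 6` advances to the next Saturday; 2092-03-30 is a Sunday, so it moves forward to 2092-04-05.
7 days remain in July 2088 after the 24th (31 − 24).
Full months from August 2088 through March 2092 contribute their day counts.
Then 5 days into April 2092.
Total: 7 + 31 + 30 + 31 + 30 + 31 + 31 + 28 + 31 + 30 + 31 + 30 + 31 + 31 + 30 + 31 + 30 + 31 + 31 + 28 + 31 + 30 + 31 + 30 + 31 + 31 + 30 + 31 + 30 + 31 + 31 + 28 + 31 + 30 + 31 + 30 + 31 + 31 + 30 + 31 + 30 + 31 + 31 + 29 + 31 + 5 = 1351.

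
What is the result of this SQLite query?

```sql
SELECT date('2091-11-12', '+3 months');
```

Adding +3 months to 2091-11-12 gives 2092-02-12.

2092-02-12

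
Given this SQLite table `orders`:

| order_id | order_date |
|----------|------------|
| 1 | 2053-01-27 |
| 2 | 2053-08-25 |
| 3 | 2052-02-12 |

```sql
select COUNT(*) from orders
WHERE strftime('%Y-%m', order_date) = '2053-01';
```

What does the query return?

Rows with year-month 2053-01: 2053-01-27 → 1.

1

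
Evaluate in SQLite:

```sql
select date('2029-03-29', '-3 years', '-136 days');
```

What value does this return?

Adding -3 years to 2029-03-29 gives 2026-03-29.
Applying '-136 days' to 2026-03-29: counting 136 days back gives 2025-11-13.

2025-11-13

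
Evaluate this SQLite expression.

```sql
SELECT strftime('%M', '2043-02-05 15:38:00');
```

`%M` extracts the 2-digit minute: 38.

38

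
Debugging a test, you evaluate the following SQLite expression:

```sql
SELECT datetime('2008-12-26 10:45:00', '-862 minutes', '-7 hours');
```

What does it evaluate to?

862 minutes = 14h 22m; -862 minutes from 2008-12-26 10:45:00 is 2008-12-25 20:23:00 (crosses midnight).
-7 hours from 2008-12-25 20:23:00 is 2008-12-25 13:23:00.

2008-12-25 13:23:00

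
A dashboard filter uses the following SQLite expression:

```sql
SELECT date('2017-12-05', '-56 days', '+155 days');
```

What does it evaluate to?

Applying '-56 days' to 2017-12-05: counting 56 days back gives 2017-10-10.
Applying '+155 days' to 2017-10-10: counting 155 days forward gives 2018-03-14.

2018-03-14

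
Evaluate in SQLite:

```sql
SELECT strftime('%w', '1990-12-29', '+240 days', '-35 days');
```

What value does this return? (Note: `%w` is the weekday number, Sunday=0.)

1

First apply '+240 days', '-35 days': 1990-12-29 → 1991-07-22.
1991-07-22 is a Monday; with Sunday=0 that is 1.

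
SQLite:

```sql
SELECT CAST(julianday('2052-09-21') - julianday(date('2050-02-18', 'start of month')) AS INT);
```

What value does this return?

963

`start of month` rewinds 2050-02-18 to 2050-02-01.
27 days remain in February 2050 after the 1st (28 − 1).
Full months from March 2050 through August 2052 contribute their day counts.
Then 21 days into September 2052.
Total: 27 + 31 + 30 + 31 + 30 + 31 + 31 + 30 + 31 + 30 + 31 + 31 + 28 + 31 + 30 + 31 + 30 + 31 + 31 + 30 + 31 + 30 + 31 + 31 + 29 + 31 + 30 + 31 + 30 + 31 + 31 + 21 = 963.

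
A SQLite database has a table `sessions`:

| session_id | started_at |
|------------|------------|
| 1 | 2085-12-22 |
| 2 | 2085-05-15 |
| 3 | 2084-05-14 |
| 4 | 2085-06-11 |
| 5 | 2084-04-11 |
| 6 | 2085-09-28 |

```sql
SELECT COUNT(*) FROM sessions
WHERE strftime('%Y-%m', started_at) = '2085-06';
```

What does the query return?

1

Rows with year-month 2085-06: 2085-06-11 → 1.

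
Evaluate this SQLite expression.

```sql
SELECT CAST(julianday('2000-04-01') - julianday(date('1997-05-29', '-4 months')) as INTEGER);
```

Adding -4 months to 1997-05-29 gives 1997-01-29.
2 days remain in January 1997 after the 29th (31 − 29).
Full months from February 1997 through March 2000 contribute their day counts.
Then 1 day into April 2000.
Total: 2 + 28 + 31 + 30 + 31 + 30 + 31 + 31 + 30 + 31 + 30 + 31 + 31 + 28 + 31 + 30 + 31 + 30 + 31 + 31 + 30 + 31 + 30 + 31 + 31 + 28 + 31 + 30 + 31 + 30 + 31 + 31 + 30 + 31 + 30 + 31 + 31 + 29 + 31 + 1 = 1158.

1158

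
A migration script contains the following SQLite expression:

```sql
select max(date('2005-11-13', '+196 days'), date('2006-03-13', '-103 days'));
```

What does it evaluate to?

date('2005-11-13', '+196 days') → 2006-05-28.
date('2006-03-13', '-103 days') → 2005-11-30.
Later of the two is 2006-05-28.

2006-05-28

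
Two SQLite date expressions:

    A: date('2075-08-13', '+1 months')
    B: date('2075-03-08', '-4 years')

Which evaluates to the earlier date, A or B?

B

A = 2075-09-13.
B = 2071-03-08.
B is earlier.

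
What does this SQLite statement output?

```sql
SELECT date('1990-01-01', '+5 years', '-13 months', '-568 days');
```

1992-05-12

Adding +5 years to 1990-01-01 gives 1995-01-01.
Adding -13 months to 1995-01-01 gives 1993-12-01.
Applying '-568 days' to 1993-12-01: counting 568 days back gives 1992-05-12.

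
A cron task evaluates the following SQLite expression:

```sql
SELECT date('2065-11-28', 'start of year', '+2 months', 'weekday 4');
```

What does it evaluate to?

`start of year` rewinds 2065-11-28 to 2065-01-01.
Adding +2 months to 2065-01-01 gives 2065-03-01.
`weekday 4` advances to the next Thursday; 2065-03-01 is a Sunday, so it moves forward to 2065-03-05.

2065-03-05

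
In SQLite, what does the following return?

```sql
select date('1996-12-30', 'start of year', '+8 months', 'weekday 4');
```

1996-09-05

`start of year` rewinds 1996-12-30 to 1996-01-01.
Adding +8 months to 1996-01-01 gives 1996-09-01.
`weekday 4` advances to the next Thursday; 1996-09-01 is a Sunday, so it moves forward to 1996-09-05.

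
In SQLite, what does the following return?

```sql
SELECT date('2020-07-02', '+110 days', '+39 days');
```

2020-11-28

Applying '+110 days' to 2020-07-02: counting 110 days forward gives 2020-10-20.
October 2020 has 31 days; 11 remain after the 20th, so 12 days reach 2020-11-01.
Advancing 27 more days within November lands on 2020-11-28.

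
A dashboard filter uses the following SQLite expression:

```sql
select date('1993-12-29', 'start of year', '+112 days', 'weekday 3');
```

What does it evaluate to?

1993-04-28

`start of year` rewinds 1993-12-29 to 1993-01-01.
Applying '+112 days' to 1993-01-01: counting 112 days forward gives 1993-04-23.
`weekday 3` advances to the next Wednesday; 1993-04-23 is a Friday, so it moves forward to 1993-04-28.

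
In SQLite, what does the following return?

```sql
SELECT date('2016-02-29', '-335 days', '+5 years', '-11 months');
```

Applying '-335 days' to 2016-02-29: counting 335 days back gives 2015-03-31.
Adding +5 years to 2015-03-31 gives 2020-03-31.
Adding -11 months to 2020-03-31 targets 2019-04-31. April 2019 has only 30 days, so SQLite normalizes the 1-day overflow forward to 2019-05-01.

2019-05-01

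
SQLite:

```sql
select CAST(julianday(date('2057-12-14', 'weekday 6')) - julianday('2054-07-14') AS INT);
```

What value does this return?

1250

`weekday 6` advances to the next Saturday; 2057-12-14 is a Friday, so it moves forward to 2057-12-15.
17 days remain in July 2054 after the 14th (31 − 14).
Full months from August 2054 through November 2057 contribute their day counts.
Then 15 days into December 2057.
Total: 17 + 31 + 30 + 31 + 30 + 31 + 31 + 28 + 31 + 30 + 31 + 30 + 31 + 31 + 30 + 31 + 30 + 31 + 31 + 29 + 31 + 30 + 31 + 30 + 31 + 31 + 30 + 31 + 30 + 31 + 31 + 28 + 31 + 30 + 31 + 30 + 31 + 31 + 30 + 31 + 30 + 15 = 1250.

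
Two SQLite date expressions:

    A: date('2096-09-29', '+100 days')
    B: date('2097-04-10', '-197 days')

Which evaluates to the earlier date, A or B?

B

A = 2097-01-07.
B = 2096-09-25.
B is earlier.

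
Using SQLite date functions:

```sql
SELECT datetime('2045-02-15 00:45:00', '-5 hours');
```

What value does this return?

2045-02-14 19:45:00

-5 hours from 2045-02-15 00:45:00 is 2045-02-14 19:45:00 (crosses midnight).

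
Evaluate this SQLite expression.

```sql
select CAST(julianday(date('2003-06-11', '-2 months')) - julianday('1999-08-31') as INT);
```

1319

Adding -2 months to 2003-06-11 gives 2003-04-11.
0 days remain in August 1999 after the 31st (31 − 31).
Full months from September 1999 through March 2003 contribute their day counts.
Then 11 days into April 2003.
Total: 0 + 30 + 31 + 30 + 31 + 31 + 29 + 31 + 30 + 31 + 30 + 31 + 31 + 30 + 31 + 30 + 31 + 31 + 28 + 31 + 30 + 31 + 30 + 31 + 31 + 30 + 31 + 30 + 31 + 31 + 28 + 31 + 30 + 31 + 30 + 31 + 31 + 30 + 31 + 30 + 31 + 31 + 28 + 31 + 11 = 1319.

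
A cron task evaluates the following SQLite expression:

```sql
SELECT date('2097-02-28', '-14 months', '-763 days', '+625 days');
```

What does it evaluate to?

2095-08-12

Adding -14 months to 2097-02-28 gives 2095-12-28.
Applying '-763 days' to 2095-12-28: counting 763 days back gives 2093-11-25.
Applying '+625 days' to 2093-11-25: counting 625 days forward gives 2095-08-12.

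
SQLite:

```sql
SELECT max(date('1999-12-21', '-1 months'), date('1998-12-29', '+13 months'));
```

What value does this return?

date('1999-12-21', '-1 months') → 1999-11-21.
date('1998-12-29', '+13 months') → 2000-01-29.
Later of the two is 2000-01-29.

2000-01-29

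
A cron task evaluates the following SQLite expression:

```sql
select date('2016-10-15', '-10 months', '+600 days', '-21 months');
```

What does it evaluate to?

Adding -10 months to 2016-10-15 gives 2015-12-15.
Applying '+600 days' to 2015-12-15: counting 600 days forward gives 2017-08-06.
Adding -21 months to 2017-08-06 gives 2015-11-06.

2015-11-06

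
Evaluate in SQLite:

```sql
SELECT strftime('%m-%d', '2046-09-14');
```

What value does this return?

`%m-%d` extracts the month-day: 09-14.

09-14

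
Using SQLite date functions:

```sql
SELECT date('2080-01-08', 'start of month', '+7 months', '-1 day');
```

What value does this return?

2080-07-31

`start of month` rewinds 2080-01-08 to 2080-01-01.
Adding +7 months to 2080-01-01 gives 2080-08-01.
Going back 1 day from 2080-08-01 reaches 2080-07-31 (last day of July, 31 days).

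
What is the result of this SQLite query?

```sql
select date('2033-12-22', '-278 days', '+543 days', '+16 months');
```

2036-01-13

Applying '-278 days' to 2033-12-22: counting 278 days back gives 2033-03-19.
Applying '+543 days' to 2033-03-19: counting 543 days forward gives 2034-09-13.
Adding +16 months to 2034-09-13 gives 2036-01-13.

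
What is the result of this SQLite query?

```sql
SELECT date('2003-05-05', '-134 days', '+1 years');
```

Applying '-134 days' to 2003-05-05: counting 134 days back gives 2002-12-22.
Adding +1 year to 2002-12-22 gives 2003-12-22.

2003-12-22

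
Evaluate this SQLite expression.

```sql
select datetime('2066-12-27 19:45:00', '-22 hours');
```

-22 hours from 2066-12-27 19:45:00 is 2066-12-26 21:45:00 (crosses midnight).

2066-12-26 21:45:00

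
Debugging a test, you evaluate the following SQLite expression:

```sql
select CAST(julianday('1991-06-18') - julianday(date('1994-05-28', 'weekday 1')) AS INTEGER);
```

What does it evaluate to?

`weekday 1` advances to the next Monday; 1994-05-28 is a Saturday, so it moves forward to 1994-05-30.
12 days remain in June 1991 after the 18th (30 − 18).
Full months from July 1991 through April 1994 contribute their day counts.
Then 30 days into May 1994.
Total: 12 + 31 + 31 + 30 + 31 + 30 + 31 + 31 + 29 + 31 + 30 + 31 + 30 + 31 + 31 + 30 + 31 + 30 + 31 + 31 + 28 + 31 + 30 + 31 + 30 + 31 + 31 + 30 + 31 + 30 + 31 + 31 + 28 + 31 + 30 + 30 = 1077.
The subtraction is earlier − later, so the result is −1077 → -1077.

-1077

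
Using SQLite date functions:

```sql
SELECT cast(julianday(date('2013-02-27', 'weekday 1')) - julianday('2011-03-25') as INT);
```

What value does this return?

710

`weekday 1` advances to the next Monday; 2013-02-27 is a Wednesday, so it moves forward to 2013-03-04.
6 days remain in March 2011 after the 25th (31 − 25).
Full months from April 2011 through February 2013 contribute their day counts.
Then 4 days into March 2013.
Total: 6 + 30 + 31 + 30 + 31 + 31 + 30 + 31 + 30 + 31 + 31 + 29 + 31 + 30 + 31 + 30 + 31 + 31 + 30 + 31 + 30 + 31 + 31 + 28 + 4 = 710.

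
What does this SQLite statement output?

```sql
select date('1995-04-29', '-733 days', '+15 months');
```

1994-07-26

Applying '-733 days' to 1995-04-29: counting 733 days back gives 1993-04-26.
Adding +15 months to 1993-04-26 gives 1994-07-26.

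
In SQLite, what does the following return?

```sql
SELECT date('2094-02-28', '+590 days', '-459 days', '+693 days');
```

Applying '+590 days' to 2094-02-28: counting 590 days forward gives 2095-10-11.
Applying '-459 days' to 2095-10-11: counting 459 days back gives 2094-07-09.
Applying '+693 days' to 2094-07-09: counting 693 days forward gives 2096-06-01.

2096-06-01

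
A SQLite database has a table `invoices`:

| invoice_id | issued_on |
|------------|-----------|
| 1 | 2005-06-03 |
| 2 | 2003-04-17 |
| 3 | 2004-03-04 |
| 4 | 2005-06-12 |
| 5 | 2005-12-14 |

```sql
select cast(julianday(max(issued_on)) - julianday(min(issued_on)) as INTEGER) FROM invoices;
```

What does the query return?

MIN = 2003-04-17, MAX = 2005-12-14.
13 days remain in April 2003 after the 17th (30 − 17).
Full months from May 2003 through November 2005 contribute their day counts.
Then 14 days into December 2005.
Total: 13 + 31 + 30 + 31 + 31 + 30 + 31 + 30 + 31 + 31 + 29 + 31 + 30 + 31 + 30 + 31 + 31 + 30 + 31 + 30 + 31 + 31 + 28 + 31 + 30 + 31 + 30 + 31 + 31 + 30 + 31 + 30 + 14 = 972.

972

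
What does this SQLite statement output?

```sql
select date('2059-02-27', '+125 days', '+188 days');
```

2060-01-06

Applying '+125 days' to 2059-02-27: counting 125 days forward gives 2059-07-02.
Applying '+188 days' to 2059-07-02: counting 188 days forward gives 2060-01-06.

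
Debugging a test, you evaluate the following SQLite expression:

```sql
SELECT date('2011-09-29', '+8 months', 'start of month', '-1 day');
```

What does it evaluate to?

Adding +8 months to 2011-09-29 gives 2012-05-29.
`start of month` rewinds 2012-05-29 to 2012-05-01.
Going back 1 day from 2012-05-01 reaches 2012-04-30 (last day of April, 30 days).

2012-04-30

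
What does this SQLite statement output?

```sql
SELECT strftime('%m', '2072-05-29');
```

`%m` extracts the 2-digit month (01-12): 05.

05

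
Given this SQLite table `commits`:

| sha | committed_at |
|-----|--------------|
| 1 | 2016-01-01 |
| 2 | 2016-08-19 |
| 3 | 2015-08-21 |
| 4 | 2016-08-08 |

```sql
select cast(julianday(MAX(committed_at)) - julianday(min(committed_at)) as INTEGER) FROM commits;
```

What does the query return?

364

MIN = 2015-08-21, MAX = 2016-08-19.
10 days remain in August 2015 after the 21st (31 − 21).
Full months from September 2015 through July 2016 contribute their day counts.
Then 19 days into August 2016.
Total: 10 + 30 + 31 + 30 + 31 + 31 + 29 + 31 + 30 + 31 + 30 + 31 + 19 = 364.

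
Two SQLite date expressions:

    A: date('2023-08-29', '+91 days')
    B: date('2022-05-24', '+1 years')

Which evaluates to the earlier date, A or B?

A = 2023-11-28.
B = 2023-05-24.
B is earlier.

B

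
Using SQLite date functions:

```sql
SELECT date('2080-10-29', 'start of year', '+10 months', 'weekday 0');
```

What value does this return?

2080-11-03

`start of year` rewinds 2080-10-29 to 2080-01-01.
Adding +10 months to 2080-01-01 gives 2080-11-01.
`weekday 0` advances to the next Sunday; 2080-11-01 is a Friday, so it moves forward to 2080-11-03.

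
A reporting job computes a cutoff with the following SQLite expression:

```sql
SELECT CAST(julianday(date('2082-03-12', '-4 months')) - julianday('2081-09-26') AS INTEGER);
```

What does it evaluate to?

Adding -4 months to 2082-03-12 gives 2081-11-12.
4 days remain in September 2081 after the 26th (30 − 26).
October 2081: 31 days.
Then 12 days into November 2081.
Total: 4 + 31 + 12 = 47.

47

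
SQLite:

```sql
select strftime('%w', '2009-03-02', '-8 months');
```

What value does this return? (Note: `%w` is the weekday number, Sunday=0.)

First apply '-8 months': 2009-03-02 → 2008-07-02.
2008-07-02 is a Wednesday; with Sunday=0 that is 3.

3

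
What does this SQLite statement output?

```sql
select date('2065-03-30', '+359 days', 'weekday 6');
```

Applying '+359 days' to 2065-03-30: counting 359 days forward gives 2066-03-24.
`weekday 6` advances to the next Saturday; 2066-03-24 is a Wednesday, so it moves forward to 2066-03-27.

2066-03-27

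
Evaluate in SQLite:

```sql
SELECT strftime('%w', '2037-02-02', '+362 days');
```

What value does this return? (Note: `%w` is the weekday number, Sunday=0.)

6

First apply '+362 days': 2037-02-02 → 2038-01-30.
2038-01-30 is a Saturday; with Sunday=0 that is 6.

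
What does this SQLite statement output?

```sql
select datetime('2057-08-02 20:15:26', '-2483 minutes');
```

2057-08-01 02:52:26

2483 minutes = 41h 23m; -2483 minutes from 2057-08-02 20:15:26 is 2057-08-01 02:52:26 (crosses midnight).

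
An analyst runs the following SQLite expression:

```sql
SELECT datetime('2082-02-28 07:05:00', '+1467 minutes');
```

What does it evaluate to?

2082-03-01 07:32:00

1467 minutes = 24h 27m; +1467 minutes from 2082-02-28 07:05:00 is 2082-03-01 07:32:00 (crosses midnight).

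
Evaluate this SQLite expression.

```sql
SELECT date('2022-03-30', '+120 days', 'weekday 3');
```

Applying '+120 days' to 2022-03-30: counting 120 days forward gives 2022-07-28.
`weekday 3` advances to the next Wednesday; 2022-07-28 is a Thursday, so it moves forward to 2022-08-03.

2022-08-03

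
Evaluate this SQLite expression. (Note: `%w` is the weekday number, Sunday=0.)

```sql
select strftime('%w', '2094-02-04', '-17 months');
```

4

First apply '-17 months': 2094-02-04 → 2092-09-04.
2092-09-04 is a Thursday; with Sunday=0 that is 4.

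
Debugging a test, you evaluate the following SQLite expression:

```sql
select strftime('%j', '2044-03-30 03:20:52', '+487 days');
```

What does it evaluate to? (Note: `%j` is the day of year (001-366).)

First apply '+487 days': 2044-03-30 03:20:52 → 2045-07-30 03:20:52.
Day-of-year for 2045-07-30: days since 2045-01-01 inclusive = 211, zero-padded to 211.

211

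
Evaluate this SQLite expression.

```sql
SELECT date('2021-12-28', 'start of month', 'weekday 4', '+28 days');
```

2021-12-30

`start of month` rewinds 2021-12-28 to 2021-12-01.
`weekday 4` advances to the next Thursday; 2021-12-01 is a Wednesday, so it moves forward to 2021-12-02.
Advancing 28 more days within December lands on 2021-12-30.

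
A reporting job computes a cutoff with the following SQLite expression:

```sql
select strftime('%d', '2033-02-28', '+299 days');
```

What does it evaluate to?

24

First apply '+299 days': 2033-02-28 → 2033-12-24.
`%d` extracts the 2-digit day of month: 24.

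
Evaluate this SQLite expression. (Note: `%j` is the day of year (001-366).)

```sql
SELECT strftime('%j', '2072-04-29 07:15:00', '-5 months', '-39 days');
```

First apply '-5 months', '-39 days': 2072-04-29 07:15:00 → 2071-10-21 07:15:00.
Day-of-year for 2071-10-21: days since 2071-01-01 inclusive = 294, zero-padded to 294.

294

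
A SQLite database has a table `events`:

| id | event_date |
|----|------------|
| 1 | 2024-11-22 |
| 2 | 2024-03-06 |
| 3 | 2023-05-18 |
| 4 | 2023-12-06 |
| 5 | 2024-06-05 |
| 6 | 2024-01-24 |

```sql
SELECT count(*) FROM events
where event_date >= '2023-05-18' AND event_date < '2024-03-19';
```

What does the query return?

Rows in [2023-05-18, 2024-03-19): 2024-03-06, 2023-05-18, 2023-12-06, 2024-01-24 → 4 rows.

4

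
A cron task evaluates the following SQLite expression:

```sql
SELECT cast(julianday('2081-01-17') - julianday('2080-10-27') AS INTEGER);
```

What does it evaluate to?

4 days remain in October 2080 after the 27th (31 − 27).
November 2080: 30 days.
December 2080: 31 days.
Then 17 days into January 2081.
Total: 4 + 30 + 31 + 17 = 82.

82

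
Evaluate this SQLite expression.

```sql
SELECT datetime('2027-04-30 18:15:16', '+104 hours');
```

2027-05-05 02:15:16

+104 hours from 2027-04-30 18:15:16 is 2027-05-05 02:15:16 (crosses midnight).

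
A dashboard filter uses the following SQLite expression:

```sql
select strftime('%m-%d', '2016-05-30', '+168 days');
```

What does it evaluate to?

11-14

First apply '+168 days': 2016-05-30 → 2016-11-14.
`%m-%d` extracts the month-day: 11-14.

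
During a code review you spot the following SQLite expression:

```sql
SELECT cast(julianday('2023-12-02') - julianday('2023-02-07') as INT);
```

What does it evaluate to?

298

21 days remain in February 2023 after the 7th (28 − 7).
Full months from March 2023 through November 2023 contribute their day counts.
Then 2 days into December 2023.
Total: 21 + 31 + 30 + 31 + 30 + 31 + 31 + 30 + 31 + 30 + 2 = 298.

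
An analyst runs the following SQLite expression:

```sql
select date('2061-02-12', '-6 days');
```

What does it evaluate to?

2061-02-06

Going back 6 days within February lands on 2061-02-06.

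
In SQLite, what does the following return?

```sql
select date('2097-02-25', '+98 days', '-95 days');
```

Applying '+98 days' to 2097-02-25: counting 98 days forward gives 2097-06-03.
Applying '-95 days' to 2097-06-03: counting 95 days back gives 2097-02-28.

2097-02-28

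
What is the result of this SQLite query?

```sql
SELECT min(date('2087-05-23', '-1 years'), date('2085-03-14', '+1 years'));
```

date('2087-05-23', '-1 years') → 2086-05-23.
date('2085-03-14', '+1 years') → 2086-03-14.
Earlier of the two is 2086-03-14.

2086-03-14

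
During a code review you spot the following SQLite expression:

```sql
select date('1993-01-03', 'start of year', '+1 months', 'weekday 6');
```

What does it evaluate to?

`start of year` rewinds 1993-01-03 to 1993-01-01.
Adding +1 month to 1993-01-01 gives 1993-02-01.
`weekday 6` advances to the next Saturday; 1993-02-01 is a Monday, so it moves forward to 1993-02-06.

1993-02-06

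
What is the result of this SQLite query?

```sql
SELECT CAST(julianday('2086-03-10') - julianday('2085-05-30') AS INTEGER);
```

1 day remains in May 2085 after the 30th (31 − 30).
Full months from June 2085 through February 2086 contribute their day counts.
Then 10 days into March 2086.
Total: 1 + 30 + 31 + 31 + 30 + 31 + 30 + 31 + 31 + 28 + 10 = 284.

284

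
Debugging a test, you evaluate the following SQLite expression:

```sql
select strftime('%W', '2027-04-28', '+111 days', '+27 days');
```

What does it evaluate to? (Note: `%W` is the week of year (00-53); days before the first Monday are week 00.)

37

First apply '+111 days', '+27 days': 2027-04-28 → 2027-09-13.
2027-09-13 is a Monday. SQLite's %W counts Mondays since the year started; the result is 37.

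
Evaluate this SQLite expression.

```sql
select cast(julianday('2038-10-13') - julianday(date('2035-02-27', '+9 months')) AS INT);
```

Adding +9 months to 2035-02-27 gives 2035-11-27.
3 days remain in November 2035 after the 27th (30 − 27).
Full months from December 2035 through September 2038 contribute their day counts.
Then 13 days into October 2038.
Total: 3 + 31 + 31 + 29 + 31 + 30 + 31 + 30 + 31 + 31 + 30 + 31 + 30 + 31 + 31 + 28 + 31 + 30 + 31 + 30 + 31 + 31 + 30 + 31 + 30 + 31 + 31 + 28 + 31 + 30 + 31 + 30 + 31 + 31 + 30 + 13 = 1051.

1051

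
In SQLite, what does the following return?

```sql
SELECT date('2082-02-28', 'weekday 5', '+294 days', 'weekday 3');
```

`weekday 5` advances to the next Friday; 2082-02-28 is a Saturday, so it moves forward to 2082-03-06.
Applying '+294 days' to 2082-03-06: counting 294 days forward gives 2082-12-25.
`weekday 3` advances to the next Wednesday; 2082-12-25 is a Friday, so it moves forward to 2082-12-30.

2082-12-30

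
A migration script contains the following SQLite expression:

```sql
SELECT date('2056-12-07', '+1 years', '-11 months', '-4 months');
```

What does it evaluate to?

2056-09-07

Adding +1 year to 2056-12-07 gives 2057-12-07.
Adding -11 months to 2057-12-07 gives 2057-01-07.
Adding -4 months to 2057-01-07 gives 2056-09-07.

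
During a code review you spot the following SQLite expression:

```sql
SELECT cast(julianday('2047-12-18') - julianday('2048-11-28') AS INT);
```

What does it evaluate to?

-346

13 days remain in December 2047 after the 18th (31 − 18).
Full months from January 2048 through October 2048 contribute their day counts.
Then 28 days into November 2048.
Total: 13 + 31 + 29 + 31 + 30 + 31 + 30 + 31 + 31 + 30 + 31 + 28 = 346.
The subtraction is earlier − later, so the result is −346 → -346.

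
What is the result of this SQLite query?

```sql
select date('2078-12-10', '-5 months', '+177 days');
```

2079-01-03

Adding -5 months to 2078-12-10 gives 2078-07-10.
Applying '+177 days' to 2078-07-10: counting 177 days forward gives 2079-01-03.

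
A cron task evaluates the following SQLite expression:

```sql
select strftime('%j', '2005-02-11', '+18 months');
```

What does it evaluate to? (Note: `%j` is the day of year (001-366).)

223

First apply '+18 months': 2005-02-11 → 2006-08-11.
Day-of-year for 2006-08-11: days since 2006-01-01 inclusive = 223, zero-padded to 223.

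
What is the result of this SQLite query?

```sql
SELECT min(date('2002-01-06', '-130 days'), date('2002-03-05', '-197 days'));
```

date('2002-01-06', '-130 days') → 2001-08-29.
date('2002-03-05', '-197 days') → 2001-08-20.
Earlier of the two is 2001-08-20.

2001-08-20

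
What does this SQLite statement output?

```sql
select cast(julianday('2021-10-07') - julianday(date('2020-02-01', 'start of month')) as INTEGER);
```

`start of month` rewinds 2020-02-01 to 2020-02-01.
28 days remain in February 2020 after the 1st (29 − 1).
Full months from March 2020 through September 2021 contribute their day counts.
Then 7 days into October 2021.
Total: 28 + 31 + 30 + 31 + 30 + 31 + 31 + 30 + 31 + 30 + 31 + 31 + 28 + 31 + 30 + 31 + 30 + 31 + 31 + 30 + 7 = 614.

614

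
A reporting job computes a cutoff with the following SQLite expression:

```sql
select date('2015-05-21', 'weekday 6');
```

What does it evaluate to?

2015-05-23

`weekday 6` advances to the next Saturday; 2015-05-21 is a Thursday, so it moves forward to 2015-05-23.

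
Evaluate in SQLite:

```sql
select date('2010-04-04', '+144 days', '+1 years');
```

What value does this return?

2011-08-26

Applying '+144 days' to 2010-04-04: counting 144 days forward gives 2010-08-26.
Adding +1 year to 2010-08-26 gives 2011-08-26.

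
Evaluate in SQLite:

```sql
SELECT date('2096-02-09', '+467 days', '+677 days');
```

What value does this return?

Applying '+467 days' to 2096-02-09: counting 467 days forward gives 2097-05-21.
Applying '+677 days' to 2097-05-21: counting 677 days forward gives 2099-03-29.

2099-03-29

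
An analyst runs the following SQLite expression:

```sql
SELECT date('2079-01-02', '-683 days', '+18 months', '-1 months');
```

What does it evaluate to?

2078-07-18

Applying '-683 days' to 2079-01-02: counting 683 days back gives 2077-02-18.
Adding +18 months to 2077-02-18 gives 2078-08-18.
Adding -1 month to 2078-08-18 gives 2078-07-18.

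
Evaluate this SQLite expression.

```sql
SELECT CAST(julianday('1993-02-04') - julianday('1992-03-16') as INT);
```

325

15 days remain in March 1992 after the 16th (31 − 16).
Full months from April 1992 through January 1993 contribute their day counts.
Then 4 days into February 1993.
Total: 15 + 30 + 31 + 30 + 31 + 31 + 30 + 31 + 30 + 31 + 31 + 4 = 325.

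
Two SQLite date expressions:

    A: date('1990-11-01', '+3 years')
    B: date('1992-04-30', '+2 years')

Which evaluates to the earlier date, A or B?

A

A = 1993-11-01.
B = 1994-04-30.
A is earlier.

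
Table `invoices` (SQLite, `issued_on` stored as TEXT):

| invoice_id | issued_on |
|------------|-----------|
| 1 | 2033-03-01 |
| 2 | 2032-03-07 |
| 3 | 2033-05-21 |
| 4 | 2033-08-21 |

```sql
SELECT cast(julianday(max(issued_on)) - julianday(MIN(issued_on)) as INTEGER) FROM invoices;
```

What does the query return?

MIN = 2032-03-07, MAX = 2033-08-21.
24 days remain in March 2032 after the 7th (31 − 7).
Full months from April 2032 through July 2033 contribute their day counts.
Then 21 days into August 2033.
Total: 24 + 30 + 31 + 30 + 31 + 31 + 30 + 31 + 30 + 31 + 31 + 28 + 31 + 30 + 31 + 30 + 31 + 21 = 532.

532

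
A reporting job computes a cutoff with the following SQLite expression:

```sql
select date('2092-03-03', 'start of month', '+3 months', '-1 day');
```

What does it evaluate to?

`start of month` rewinds 2092-03-03 to 2092-03-01.
Adding +3 months to 2092-03-01 gives 2092-06-01.
Going back 1 day from 2092-06-01 reaches 2092-05-31 (last day of May, 31 days).

2092-05-31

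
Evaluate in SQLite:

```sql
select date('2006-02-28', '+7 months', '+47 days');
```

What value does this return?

2006-11-14

Adding +7 months to 2006-02-28 gives 2006-09-28.
Applying '+47 days' to 2006-09-28: counting 47 days forward gives 2006-11-14.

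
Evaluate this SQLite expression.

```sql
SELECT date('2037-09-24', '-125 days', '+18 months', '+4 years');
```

Applying '-125 days' to 2037-09-24: counting 125 days back gives 2037-05-22.
Adding +18 months to 2037-05-22 gives 2038-11-22.
Adding +4 years to 2038-11-22 gives 2042-11-22.

2042-11-22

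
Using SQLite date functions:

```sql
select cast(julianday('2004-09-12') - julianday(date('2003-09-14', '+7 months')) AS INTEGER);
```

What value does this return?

Adding +7 months to 2003-09-14 gives 2004-04-14.
16 days remain in April 2004 after the 14th (30 − 14).
May 2004: 31 days.
June 2004: 30 days.
July 2004: 31 days.
August 2004: 31 days.
Then 12 days into September 2004.
Total: 16 + 31 + 30 + 31 + 31 + 12 = 151.

151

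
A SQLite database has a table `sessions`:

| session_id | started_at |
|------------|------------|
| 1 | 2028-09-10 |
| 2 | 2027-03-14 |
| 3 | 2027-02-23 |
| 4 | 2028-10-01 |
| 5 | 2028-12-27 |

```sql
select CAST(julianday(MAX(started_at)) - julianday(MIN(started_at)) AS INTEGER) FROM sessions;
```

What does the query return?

673

MIN = 2027-02-23, MAX = 2028-12-27.
5 days remain in February 2027 after the 23rd (28 − 23).
Full months from March 2027 through November 2028 contribute their day counts.
Then 27 days into December 2028.
Total: 5 + 31 + 30 + 31 + 30 + 31 + 31 + 30 + 31 + 30 + 31 + 31 + 29 + 31 + 30 + 31 + 30 + 31 + 31 + 30 + 31 + 30 + 27 = 673.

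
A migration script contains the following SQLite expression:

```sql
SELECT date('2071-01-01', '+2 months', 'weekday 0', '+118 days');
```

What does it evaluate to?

Adding +2 months to 2071-01-01 gives 2071-03-01.
`weekday 0` advances to the next Sunday; 2071-03-01 is already a Sunday, so it stays at 2071-03-01.
Applying '+118 days' to 2071-03-01: counting 118 days forward gives 2071-06-27.

2071-06-27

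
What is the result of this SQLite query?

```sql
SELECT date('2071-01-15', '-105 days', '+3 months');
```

Applying '-105 days' to 2071-01-15: counting 105 days back gives 2070-10-02.
Adding +3 months to 2070-10-02 gives 2071-01-02.

2071-01-02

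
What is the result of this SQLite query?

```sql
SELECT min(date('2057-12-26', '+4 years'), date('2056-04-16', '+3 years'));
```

date('2057-12-26', '+4 years') → 2061-12-26.
date('2056-04-16', '+3 years') → 2059-04-16.
Earlier of the two is 2059-04-16.

2059-04-16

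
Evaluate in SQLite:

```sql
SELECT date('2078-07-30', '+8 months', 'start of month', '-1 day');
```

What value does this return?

Adding +8 months to 2078-07-30 gives 2079-03-30.
`start of month` rewinds 2079-03-30 to 2079-03-01.
Going back 1 day from 2079-03-01 reaches 2079-02-28 (last day of February, 28 days).

2079-02-28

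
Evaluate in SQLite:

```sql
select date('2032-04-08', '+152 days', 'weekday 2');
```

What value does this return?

Applying '+152 days' to 2032-04-08: counting 152 days forward gives 2032-09-07.
`weekday 2` advances to the next Tuesday; 2032-09-07 is already a Tuesday, so it stays at 2032-09-07.

2032-09-07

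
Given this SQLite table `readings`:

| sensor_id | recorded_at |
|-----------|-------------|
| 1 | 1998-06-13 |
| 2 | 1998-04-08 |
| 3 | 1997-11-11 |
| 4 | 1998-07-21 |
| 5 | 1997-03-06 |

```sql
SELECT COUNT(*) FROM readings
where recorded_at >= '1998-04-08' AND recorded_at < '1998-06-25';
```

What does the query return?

Rows in [1998-04-08, 1998-06-25): 1998-06-13, 1998-04-08 → 2 rows.

2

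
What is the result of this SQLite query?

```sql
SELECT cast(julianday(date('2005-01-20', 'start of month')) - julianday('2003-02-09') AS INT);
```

`start of month` rewinds 2005-01-20 to 2005-01-01.
19 days remain in February 2003 after the 9th (28 − 9).
Full months from March 2003 through December 2004 contribute their day counts.
Then 1 day into January 2005.
Total: 19 + 31 + 30 + 31 + 30 + 31 + 31 + 30 + 31 + 30 + 31 + 31 + 29 + 31 + 30 + 31 + 30 + 31 + 31 + 30 + 31 + 30 + 31 + 1 = 692.

692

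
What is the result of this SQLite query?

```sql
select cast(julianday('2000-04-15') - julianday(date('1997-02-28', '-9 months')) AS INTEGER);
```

Adding -9 months to 1997-02-28 gives 1996-05-28.
3 days remain in May 1996 after the 28th (31 − 28).
Full months from June 1996 through March 2000 contribute their day counts.
Then 15 days into April 2000.
Total: 3 + 30 + 31 + 31 + 30 + 31 + 30 + 31 + 31 + 28 + 31 + 30 + 31 + 30 + 31 + 31 + 30 + 31 + 30 + 31 + 31 + 28 + 31 + 30 + 31 + 30 + 31 + 31 + 30 + 31 + 30 + 31 + 31 + 28 + 31 + 30 + 31 + 30 + 31 + 31 + 30 + 31 + 30 + 31 + 31 + 29 + 31 + 15 = 1418.

1418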